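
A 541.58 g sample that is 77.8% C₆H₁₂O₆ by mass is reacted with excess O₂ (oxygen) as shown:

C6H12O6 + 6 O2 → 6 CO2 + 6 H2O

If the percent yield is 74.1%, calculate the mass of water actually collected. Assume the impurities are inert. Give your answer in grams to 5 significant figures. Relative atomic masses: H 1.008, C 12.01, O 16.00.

187.34 g

Pure C6H12O6 available = 541.58 g × 0.778 = 421.349 g.
M(C6H12O6) = 6(12.01) + 12(1.008) + 6(16.00) = 180.156 g/mol.
M(H2O) = 2(1.008) + 16.00 = 18.016 g/mol.
n(C6H12O6) = 421.349 g / 180.156 g/mol = 2.33880 mol.
From the equation the C6H12O6:H2O mole ratio is 1:6, so n(H2O) = 2.33880 × 6/1 = 14.0328 mol.
Mass of H2O = 14.0328 mol × 18.016 g/mol = 252.815 g.
Actual mass collected = 252.815 g × 0.741 = 187.336 g.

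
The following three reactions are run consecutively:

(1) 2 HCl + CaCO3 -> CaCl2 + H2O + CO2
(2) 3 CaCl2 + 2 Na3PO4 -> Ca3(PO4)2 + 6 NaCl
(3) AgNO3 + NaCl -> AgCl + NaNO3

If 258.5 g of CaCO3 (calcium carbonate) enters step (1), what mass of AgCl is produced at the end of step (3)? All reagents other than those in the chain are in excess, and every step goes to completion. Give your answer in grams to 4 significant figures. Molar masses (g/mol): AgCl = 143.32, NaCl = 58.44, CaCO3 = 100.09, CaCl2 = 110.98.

n(CaCO3) = 258.5 / 100.09 = 2.5827 mol.
Reaction (1): CaCO3→CaCl2 ratio 1:1 ⇒ n(CaCl2) = 2.5827 mol.
Reaction (2): CaCl2→NaCl ratio 3:6 ⇒ n(NaCl) = 5.1654 mol.
Reaction (3): NaCl→AgCl ratio 1:1 ⇒ n(AgCl) = 5.1654 mol.
Mass of AgCl = 5.1654 × 143.32 = 740.30 g.

740.3 g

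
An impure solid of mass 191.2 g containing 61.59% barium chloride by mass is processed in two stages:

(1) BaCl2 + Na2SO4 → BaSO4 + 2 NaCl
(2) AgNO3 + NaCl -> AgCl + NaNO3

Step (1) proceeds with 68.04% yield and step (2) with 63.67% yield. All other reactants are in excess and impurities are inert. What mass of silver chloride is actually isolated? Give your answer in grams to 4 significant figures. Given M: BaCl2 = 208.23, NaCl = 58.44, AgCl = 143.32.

70.22 g

Pure BaCl2 = 191.2 × 0.6159 = 117.76 g.
n(BaCl2) = 117.76 / 208.23 = 0.56553 mol.
Step 1 (BaCl2:NaCl = 1:2): theoretical n(NaCl) = 1.1311 mol; at 68.04% yield, n(NaCl) = 0.76957 mol.
Step 2 (NaCl:AgCl = 1:1): theoretical n(AgCl) = 0.76957 mol, so theoretical mass = 0.76957 × 143.32 = 110.30 g.
At 63.67% yield, actual mass of AgCl = 110.30 × 0.6367 = 70.225 g.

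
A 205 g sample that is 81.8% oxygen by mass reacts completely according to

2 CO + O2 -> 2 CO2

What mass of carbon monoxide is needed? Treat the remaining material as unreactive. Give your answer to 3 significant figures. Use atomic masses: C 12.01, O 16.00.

294 g

Mass of pure O2 = 205 g × 0.818 = 167.7 g.
M(O2) = 2(16.00) = 32.00 g/mol.
M(CO) = 12.01 + 16.00 = 28.01 g/mol.
n(O2) = 167.7 g / 32.00 g/mol = 5.240 mol.
From the equation the O2:CO mole ratio is 1:2, so n(CO) = 5.240 × 2/1 = 10.48 mol.
Mass of CO = 10.48 mol × 28.01 g/mol = 293.6 g.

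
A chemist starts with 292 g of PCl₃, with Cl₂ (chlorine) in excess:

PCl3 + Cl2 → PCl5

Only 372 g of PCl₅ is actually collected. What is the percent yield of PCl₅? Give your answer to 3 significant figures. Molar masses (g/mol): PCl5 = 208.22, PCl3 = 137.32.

84.0 %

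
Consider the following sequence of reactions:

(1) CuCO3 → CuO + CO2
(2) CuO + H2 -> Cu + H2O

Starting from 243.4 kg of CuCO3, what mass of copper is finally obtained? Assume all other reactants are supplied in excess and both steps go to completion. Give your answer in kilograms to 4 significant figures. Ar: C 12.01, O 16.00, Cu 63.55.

M(CuCO3) = 63.55 + 12.01 + 3(16.00) = 123.56 g/mol.
M(Cu) = 63.55 g/mol.
243.4 kg = 243400 g.
n(CuCO3) = 243400 / 123.56 = 1969.9 mol.
Step 1 gives a 1:1 ratio of CuCO3 to CuO, so n(CuO) = 1969.9 mol.
In step 2 the CuO:Cu ratio is 1:1, so n(Cu) = 1969.9 mol.
Mass of Cu = 1969.9 × 63.55 = 125190 g = 125.2 kg.

125.2 kg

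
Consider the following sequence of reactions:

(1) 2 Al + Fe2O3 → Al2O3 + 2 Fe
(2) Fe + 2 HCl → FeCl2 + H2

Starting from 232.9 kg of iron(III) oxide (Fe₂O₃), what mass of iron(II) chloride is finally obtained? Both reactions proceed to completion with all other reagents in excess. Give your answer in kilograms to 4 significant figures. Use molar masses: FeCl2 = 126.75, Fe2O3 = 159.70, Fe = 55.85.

369.7 kg

232.9 kg = 232900 g.
n(Fe2O3) = 232900 / 159.70 = 1458.4 mol.
Step 1 gives a 1:2 ratio of Fe2O3 to Fe, so n(Fe) = 2916.7 mol.
In step 2 the Fe:FeCl2 ratio is 1:1, so n(FeCl2) = 2916.7 mol.
Mass of FeCl2 = 2916.7 × 126.75 = 369690 g = 369.7 kg.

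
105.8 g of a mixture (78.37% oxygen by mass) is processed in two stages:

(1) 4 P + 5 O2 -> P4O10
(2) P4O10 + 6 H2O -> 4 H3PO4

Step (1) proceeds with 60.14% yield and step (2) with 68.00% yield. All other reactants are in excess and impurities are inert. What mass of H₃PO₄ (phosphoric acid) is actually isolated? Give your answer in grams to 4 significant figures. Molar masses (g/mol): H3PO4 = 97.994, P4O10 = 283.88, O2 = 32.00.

83.07 g

Pure O2 = 105.8 × 0.7837 = 82.915 g.
n(O2) = 82.915 / 32.00 = 2.5911 mol.
Step 1 (O2:P4O10 = 5:1): theoretical n(P4O10) = 0.51822 mol; at 60.14% yield, n(P4O10) = 0.31166 mol.
Step 2 (P4O10:H3PO4 = 1:4): theoretical n(H3PO4) = 1.2466 mol, so theoretical mass = 1.2466 × 97.994 = 122.16 g.
At 68.00% yield, actual mass of H3PO4 = 122.16 × 0.6800 = 83.071 g.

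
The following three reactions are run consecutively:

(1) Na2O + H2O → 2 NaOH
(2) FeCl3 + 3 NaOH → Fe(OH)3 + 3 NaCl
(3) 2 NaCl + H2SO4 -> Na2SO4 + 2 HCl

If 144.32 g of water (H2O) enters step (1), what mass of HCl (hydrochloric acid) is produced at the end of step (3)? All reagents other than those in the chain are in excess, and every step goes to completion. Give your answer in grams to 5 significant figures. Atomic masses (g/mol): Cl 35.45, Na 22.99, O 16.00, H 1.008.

584.11 g

M(H2O) = 2(1.008) + 16.00 = 18.016 g/mol.
M(HCl) = 1.008 + 35.45 = 36.458 g/mol.
n(H2O) = 144.32 / 18.016 = 8.01066 mol.
Reaction (1): H2O→NaOH ratio 1:2 ⇒ n(NaOH) = 16.0213 mol.
Reaction (2): NaOH→NaCl ratio 3:3 ⇒ n(NaCl) = 16.0213 mol.
Reaction (3): NaCl→HCl ratio 2:2 ⇒ n(HCl) = 16.0213 mol.
Mass of HCl = 16.0213 × 36.458 = 584.105 g.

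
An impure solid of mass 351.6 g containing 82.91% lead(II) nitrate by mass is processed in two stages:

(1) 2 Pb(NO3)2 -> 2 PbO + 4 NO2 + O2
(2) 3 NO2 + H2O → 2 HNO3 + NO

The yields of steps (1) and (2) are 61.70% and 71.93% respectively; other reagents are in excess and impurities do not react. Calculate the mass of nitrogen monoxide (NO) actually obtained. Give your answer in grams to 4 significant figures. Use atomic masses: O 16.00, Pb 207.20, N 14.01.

7.815 g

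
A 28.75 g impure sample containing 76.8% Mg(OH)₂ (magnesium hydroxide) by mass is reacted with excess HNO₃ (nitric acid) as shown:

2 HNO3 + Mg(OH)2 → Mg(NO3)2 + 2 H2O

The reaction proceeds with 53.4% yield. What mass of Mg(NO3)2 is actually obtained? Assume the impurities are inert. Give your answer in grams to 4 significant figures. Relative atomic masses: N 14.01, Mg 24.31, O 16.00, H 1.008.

29.99 g

Pure Mg(OH)2 available = 28.75 g × 0.768 = 22.080 g.
M(Mg(OH)2) = 24.31 + 2(16.00) + 2(1.008) = 58.326 g/mol.
M(Mg(NO3)2) = 24.31 + 2(14.01) + 6(16.00) = 148.33 g/mol.
n(Mg(OH)2) = 22.080 g / 58.326 g/mol = 0.37856 mol.
From the equation the Mg(OH)2:Mg(NO3)2 mole ratio is 1:1, so n(Mg(NO3)2) = 0.37856 × 1/1 = 0.37856 mol.
Mass of Mg(NO3)2 = 0.37856 mol × 148.33 g/mol = 56.152 g.
Actual mass collected = 56.152 g × 0.534 = 29.985 g.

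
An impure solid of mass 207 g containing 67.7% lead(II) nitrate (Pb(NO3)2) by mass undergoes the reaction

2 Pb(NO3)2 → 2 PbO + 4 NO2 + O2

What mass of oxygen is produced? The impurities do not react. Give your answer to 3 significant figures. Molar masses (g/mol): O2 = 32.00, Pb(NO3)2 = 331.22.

Mass of pure Pb(NO3)2 = 207 g × 0.677 = 140.1 g.
n(Pb(NO3)2) = 140.1 g / 331.22 g/mol = 0.4231 mol.
From the equation the Pb(NO3)2:O2 mole ratio is 2:1, so n(O2) = 0.4231 × 1/2 = 0.2115 mol.
Mass of O2 = 0.2115 mol × 32.00 g/mol = 6.770 g.

6.77 g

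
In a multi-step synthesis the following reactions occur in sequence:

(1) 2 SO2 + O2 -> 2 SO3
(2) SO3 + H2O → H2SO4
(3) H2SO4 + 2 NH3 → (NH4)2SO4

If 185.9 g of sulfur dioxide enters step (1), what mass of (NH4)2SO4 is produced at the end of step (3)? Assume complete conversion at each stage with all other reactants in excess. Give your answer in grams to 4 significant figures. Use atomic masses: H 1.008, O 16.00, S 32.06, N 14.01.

383.5 g

M(SO2) = 32.06 + 2(16.00) = 64.06 g/mol.
M((NH4)2SO4) = 2(14.01) + 8(1.008) + 32.06 + 4(16.00) = 132.144 g/mol.
n(SO2) = 185.9 / 64.06 = 2.9020 mol.
Reaction (1): SO2→SO3 ratio 2:2 ⇒ n(SO3) = 2.9020 mol.
Reaction (2): SO3→H2SO4 ratio 1:1 ⇒ n(H2SO4) = 2.9020 mol.
Reaction (3): H2SO4→(NH4)2SO4 ratio 1:1 ⇒ n((NH4)2SO4) = 2.9020 mol.
Mass of (NH4)2SO4 = 2.9020 × 132.144 = 383.48 g.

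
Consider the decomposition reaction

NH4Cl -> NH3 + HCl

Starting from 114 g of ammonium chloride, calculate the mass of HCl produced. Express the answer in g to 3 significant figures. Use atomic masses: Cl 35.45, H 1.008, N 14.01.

M(NH4Cl) = 14.01 + 4(1.008) + 35.45 = 53.492 g/mol.
M(HCl) = 1.008 + 35.45 = 36.458 g/mol.
n(NH4Cl) = 114.0 g / 53.492 g/mol = 2.131 mol.
From the equation the NH4Cl:HCl mole ratio is 1:1, so n(HCl) = 2.131 × 1/1 = 2.131 mol.
Mass of HCl = 2.131 mol × 36.458 g/mol = 77.70 g.

77.7 g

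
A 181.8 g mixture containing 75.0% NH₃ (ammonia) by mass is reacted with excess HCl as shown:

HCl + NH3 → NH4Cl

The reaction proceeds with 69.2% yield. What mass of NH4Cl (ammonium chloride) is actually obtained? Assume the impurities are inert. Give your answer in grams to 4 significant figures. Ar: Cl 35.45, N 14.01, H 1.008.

296.3 g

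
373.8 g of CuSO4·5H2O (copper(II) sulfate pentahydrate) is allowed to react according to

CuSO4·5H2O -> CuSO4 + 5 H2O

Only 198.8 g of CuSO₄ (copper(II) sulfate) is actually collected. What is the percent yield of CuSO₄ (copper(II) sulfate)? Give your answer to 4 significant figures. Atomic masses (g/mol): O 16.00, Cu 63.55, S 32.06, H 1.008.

83.20 %

M(CuSO4·5H2O) = 63.55 + 32.06 + 9(16.00) + 10(1.008) = 249.69 g/mol.
M(CuSO4) = 63.55 + 32.06 + 4(16.00) = 159.61 g/mol.
n(CuSO4·5H2O) = 373.80 g / 249.69 g/mol = 1.4971 mol.
From the equation the CuSO4·5H2O:CuSO4 mole ratio is 1:1, so n(CuSO4) = 1.4971 × 1/1 = 1.4971 mol.
Mass of CuSO4 = 1.4971 mol × 159.61 g/mol = 238.95 g.
This is the theoretical yield. Percent yield = 198.8 g / 238.95 g × 100% = 83.199%.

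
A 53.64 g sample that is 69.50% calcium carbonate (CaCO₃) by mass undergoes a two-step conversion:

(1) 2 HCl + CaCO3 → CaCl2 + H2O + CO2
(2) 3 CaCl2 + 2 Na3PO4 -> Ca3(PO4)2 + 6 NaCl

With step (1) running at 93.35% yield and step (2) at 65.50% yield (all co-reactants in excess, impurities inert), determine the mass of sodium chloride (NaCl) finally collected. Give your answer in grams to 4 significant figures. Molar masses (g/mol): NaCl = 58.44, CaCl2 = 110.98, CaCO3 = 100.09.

26.62 g

Pure CaCO3 = 53.64 × 0.6950 = 37.280 g.
n(CaCO3) = 37.280 / 100.09 = 0.37246 mol.
Step 1 (CaCO3:CaCl2 = 1:1): theoretical n(CaCl2) = 0.37246 mol; at 93.35% yield, n(CaCl2) = 0.34769 mol.
Step 2 (CaCl2:NaCl = 3:6): theoretical n(NaCl) = 0.69539 mol, so theoretical mass = 0.69539 × 58.44 = 40.638 g.
At 65.50% yield, actual mass of NaCl = 40.638 × 0.6550 = 26.618 g.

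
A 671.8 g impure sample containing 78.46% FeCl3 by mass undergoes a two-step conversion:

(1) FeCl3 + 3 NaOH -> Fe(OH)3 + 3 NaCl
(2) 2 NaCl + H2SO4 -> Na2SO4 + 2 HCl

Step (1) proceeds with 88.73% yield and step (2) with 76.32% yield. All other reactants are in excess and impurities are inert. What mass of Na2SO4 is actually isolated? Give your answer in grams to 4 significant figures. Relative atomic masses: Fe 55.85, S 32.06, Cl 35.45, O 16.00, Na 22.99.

Pure FeCl3 = 671.8 × 0.7846 = 527.09 g.
M(FeCl3) = 55.85 + 3(35.45) = 162.20 g/mol.
M(Na2SO4) = 2(22.99) + 32.06 + 4(16.00) = 142.04 g/mol.
n(FeCl3) = 527.09 / 162.20 = 3.2497 mol.
Step 1 (FeCl3:NaCl = 1:3): theoretical n(NaCl) = 9.7490 mol; at 88.73% yield, n(NaCl) = 8.6503 mol.
Step 2 (NaCl:Na2SO4 = 2:1): theoretical n(Na2SO4) = 4.3251 mol, so theoretical mass = 4.3251 × 142.04 = 614.34 g.
At 76.32% yield, actual mass of Na2SO4 = 614.34 × 0.7632 = 468.87 g.

468.9 g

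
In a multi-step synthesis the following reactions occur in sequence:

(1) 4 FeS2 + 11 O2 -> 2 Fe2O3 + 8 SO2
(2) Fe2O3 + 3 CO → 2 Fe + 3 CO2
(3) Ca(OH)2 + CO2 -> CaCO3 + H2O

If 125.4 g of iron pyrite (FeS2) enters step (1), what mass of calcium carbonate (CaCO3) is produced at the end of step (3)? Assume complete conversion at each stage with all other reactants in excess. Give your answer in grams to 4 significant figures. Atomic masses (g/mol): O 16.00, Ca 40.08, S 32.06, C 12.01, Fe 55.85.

M(FeS2) = 55.85 + 2(32.06) = 119.97 g/mol.
M(CaCO3) = 40.08 + 12.01 + 3(16.00) = 100.09 g/mol.
n(FeS2) = 125.4 / 119.97 = 1.0453 mol.
Reaction (1): FeS2→Fe2O3 ratio 4:2 ⇒ n(Fe2O3) = 0.52263 mol.
Reaction (2): Fe2O3→CO2 ratio 1:3 ⇒ n(CO2) = 1.5679 mol.
Reaction (3): CO2→CaCO3 ratio 1:1 ⇒ n(CaCO3) = 1.5679 mol.
Mass of CaCO3 = 1.5679 × 100.09 = 156.93 g.

156.9 g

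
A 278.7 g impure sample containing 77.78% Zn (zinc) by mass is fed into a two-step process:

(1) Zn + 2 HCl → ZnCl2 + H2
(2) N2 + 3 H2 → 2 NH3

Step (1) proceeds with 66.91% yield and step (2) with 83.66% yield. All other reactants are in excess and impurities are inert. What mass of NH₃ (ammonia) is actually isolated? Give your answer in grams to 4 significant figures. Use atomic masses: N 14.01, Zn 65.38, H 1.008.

Pure Zn = 278.7 × 0.7778 = 216.77 g.
M(Zn) = 65.38 g/mol.
M(NH3) = 14.01 + 3(1.008) = 17.034 g/mol.
n(Zn) = 216.77 / 65.38 = 3.3156 mol.
Step 1 (Zn:H2 = 1:1): theoretical n(H2) = 3.3156 mol; at 66.91% yield, n(H2) = 2.2185 mol.
Step 2 (H2:NH3 = 3:2): theoretical n(NH3) = 1.4790 mol, so theoretical mass = 1.4790 × 17.034 = 25.193 g.
At 83.66% yield, actual mass of NH3 = 25.193 × 0.8366 = 21.076 g.

21.08 g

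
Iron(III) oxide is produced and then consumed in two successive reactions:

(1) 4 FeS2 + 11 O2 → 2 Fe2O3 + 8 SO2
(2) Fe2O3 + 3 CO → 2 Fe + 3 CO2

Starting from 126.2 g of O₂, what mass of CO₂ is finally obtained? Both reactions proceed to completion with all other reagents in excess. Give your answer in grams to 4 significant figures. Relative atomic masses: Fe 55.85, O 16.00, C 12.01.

94.67 g

M(O2) = 2(16.00) = 32.00 g/mol.
M(CO2) = 12.01 + 2(16.00) = 44.01 g/mol.
n(O2) = 126.20 / 32.00 = 3.9438 mol.
Step 1 gives a 11:2 ratio of O2 to Fe2O3, so n(Fe2O3) = 0.71705 mol.
In step 2 the Fe2O3:CO2 ratio is 1:3, so n(CO2) = 2.1511 mol.
Mass of CO2 = 2.1511 × 44.01 = 94.672 g.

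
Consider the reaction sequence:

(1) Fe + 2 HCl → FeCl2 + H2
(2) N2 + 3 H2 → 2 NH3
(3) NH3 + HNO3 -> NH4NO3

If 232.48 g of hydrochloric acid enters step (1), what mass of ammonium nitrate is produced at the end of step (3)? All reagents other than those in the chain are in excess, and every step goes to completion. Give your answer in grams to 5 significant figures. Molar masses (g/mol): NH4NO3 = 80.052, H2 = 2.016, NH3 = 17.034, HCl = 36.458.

170.15 g

n(HCl) = 232.48 / 36.458 = 6.37665 mol.
Reaction (1): HCl→H2 ratio 2:1 ⇒ n(H2) = 3.18833 mol.
Reaction (2): H2→NH3 ratio 3:2 ⇒ n(NH3) = 2.12555 mol.
Reaction (3): NH3→NH4NO3 ratio 1:1 ⇒ n(NH4NO3) = 2.12555 mol.
Mass of NH4NO3 = 2.12555 × 80.052 = 170.155 g.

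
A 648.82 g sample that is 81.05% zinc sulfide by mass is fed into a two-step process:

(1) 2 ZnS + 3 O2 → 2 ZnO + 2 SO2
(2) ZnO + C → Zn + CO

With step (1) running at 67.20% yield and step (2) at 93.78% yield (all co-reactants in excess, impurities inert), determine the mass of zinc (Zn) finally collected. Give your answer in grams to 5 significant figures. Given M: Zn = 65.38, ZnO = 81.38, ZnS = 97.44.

Pure ZnS = 648.82 × 0.8105 = 525.869 g.
n(ZnS) = 525.869 / 97.44 = 5.39685 mol.
Step 1 (ZnS:ZnO = 2:2): theoretical n(ZnO) = 5.39685 mol; at 67.20% yield, n(ZnO) = 3.62668 mol.
Step 2 (ZnO:Zn = 1:1): theoretical n(Zn) = 3.62668 mol, so theoretical mass = 3.62668 × 65.38 = 237.112 g.
At 93.78% yield, actual mass of Zn = 237.112 × 0.9378 = 222.364 g.

222.36 g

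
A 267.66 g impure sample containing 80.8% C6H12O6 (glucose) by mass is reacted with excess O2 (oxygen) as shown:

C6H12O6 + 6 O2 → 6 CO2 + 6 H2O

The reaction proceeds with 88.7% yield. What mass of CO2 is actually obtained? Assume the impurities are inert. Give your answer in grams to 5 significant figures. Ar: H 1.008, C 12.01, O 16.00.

281.17 g

Pure C6H12O6 available = 267.66 g × 0.808 = 216.269 g.
M(C6H12O6) = 6(12.01) + 12(1.008) + 6(16.00) = 180.156 g/mol.
M(CO2) = 12.01 + 2(16.00) = 44.01 g/mol.
n(C6H12O6) = 216.269 g / 180.156 g/mol = 1.20046 mol.
From the equation the C6H12O6:CO2 mole ratio is 1:6, so n(CO2) = 1.20046 × 6/1 = 7.20273 mol.
Mass of CO2 = 7.20273 mol × 44.01 g/mol = 316.992 g.
Actual mass collected = 316.992 g × 0.887 = 281.172 g.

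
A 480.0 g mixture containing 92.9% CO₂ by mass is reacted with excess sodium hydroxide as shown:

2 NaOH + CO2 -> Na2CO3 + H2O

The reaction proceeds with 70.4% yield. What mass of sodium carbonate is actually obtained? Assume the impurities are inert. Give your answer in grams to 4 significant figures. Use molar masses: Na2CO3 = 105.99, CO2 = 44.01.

Pure CO2 available = 480.0 g × 0.929 = 445.92 g.
n(CO2) = 445.92 g / 44.01 g/mol = 10.132 mol.
From the equation the CO2:Na2CO3 mole ratio is 1:1, so n(Na2CO3) = 10.132 × 1/1 = 10.132 mol.
Mass of Na2CO3 = 10.132 mol × 105.99 g/mol = 1073.9 g.
Actual mass collected = 1073.9 g × 0.704 = 756.04 g.

756.0 g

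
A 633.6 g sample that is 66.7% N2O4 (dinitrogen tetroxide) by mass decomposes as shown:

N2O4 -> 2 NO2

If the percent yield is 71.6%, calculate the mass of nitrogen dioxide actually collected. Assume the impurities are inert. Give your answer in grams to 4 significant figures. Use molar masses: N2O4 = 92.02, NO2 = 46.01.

302.6 g

Pure N2O4 available = 633.6 g × 0.667 = 422.61 g.
n(N2O4) = 422.61 g / 92.02 g/mol = 4.5926 mol.
From the equation the N2O4:NO2 mole ratio is 1:2, so n(NO2) = 4.5926 × 2/1 = 9.1852 mol.
Mass of NO2 = 9.1852 mol × 46.01 g/mol = 422.61 g.
Actual mass collected = 422.61 g × 0.716 = 302.59 g.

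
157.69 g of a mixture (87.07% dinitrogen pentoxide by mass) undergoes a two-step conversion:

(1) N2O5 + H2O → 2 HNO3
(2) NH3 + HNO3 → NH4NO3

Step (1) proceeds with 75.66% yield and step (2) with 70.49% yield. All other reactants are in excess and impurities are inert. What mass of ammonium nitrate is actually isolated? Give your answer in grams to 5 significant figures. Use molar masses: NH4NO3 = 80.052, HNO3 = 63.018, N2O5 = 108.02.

108.53 g

Pure N2O5 = 157.69 × 0.8707 = 137.301 g.
n(N2O5) = 137.301 / 108.02 = 1.27107 mol.
Step 1 (N2O5:HNO3 = 1:2): theoretical n(HNO3) = 2.54213 mol; at 75.66% yield, n(HNO3) = 1.92338 mol.
Step 2 (HNO3:NH4NO3 = 1:1): theoretical n(NH4NO3) = 1.92338 mol, so theoretical mass = 1.92338 × 80.052 = 153.970 g.
At 70.49% yield, actual mass of NH4NO3 = 153.970 × 0.7049 = 108.534 g.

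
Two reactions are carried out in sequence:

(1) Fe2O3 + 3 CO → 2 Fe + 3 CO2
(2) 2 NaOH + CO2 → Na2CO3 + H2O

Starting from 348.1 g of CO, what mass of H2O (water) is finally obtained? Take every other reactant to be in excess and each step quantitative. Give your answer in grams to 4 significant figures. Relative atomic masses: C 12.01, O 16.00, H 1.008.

223.9 g

M(CO) = 12.01 + 16.00 = 28.01 g/mol.
M(H2O) = 2(1.008) + 16.00 = 18.016 g/mol.
n(CO) = 348.10 / 28.01 = 12.428 mol.
Step 1 gives a 3:3 ratio of CO to CO2, so n(CO2) = 12.428 mol.
In step 2 the CO2:H2O ratio is 1:1, so n(H2O) = 12.428 mol.
Mass of H2O = 12.428 × 18.016 = 223.90 g.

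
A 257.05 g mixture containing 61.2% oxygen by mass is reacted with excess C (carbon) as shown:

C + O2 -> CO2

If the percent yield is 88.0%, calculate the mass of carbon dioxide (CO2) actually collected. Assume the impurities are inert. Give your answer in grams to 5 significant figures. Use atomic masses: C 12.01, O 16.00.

Pure O2 available = 257.05 g × 0.612 = 157.315 g.
M(O2) = 2(16.00) = 32.00 g/mol.
M(CO2) = 12.01 + 2(16.00) = 44.01 g/mol.
n(O2) = 157.315 g / 32.00 g/mol = 4.91608 mol.
From the equation the O2:CO2 mole ratio is 1:1, so n(CO2) = 4.91608 × 1/1 = 4.91608 mol.
Mass of CO2 = 4.91608 mol × 44.01 g/mol = 216.357 g.
Actual mass collected = 216.357 g × 0.880 = 190.394 g.

190.39 g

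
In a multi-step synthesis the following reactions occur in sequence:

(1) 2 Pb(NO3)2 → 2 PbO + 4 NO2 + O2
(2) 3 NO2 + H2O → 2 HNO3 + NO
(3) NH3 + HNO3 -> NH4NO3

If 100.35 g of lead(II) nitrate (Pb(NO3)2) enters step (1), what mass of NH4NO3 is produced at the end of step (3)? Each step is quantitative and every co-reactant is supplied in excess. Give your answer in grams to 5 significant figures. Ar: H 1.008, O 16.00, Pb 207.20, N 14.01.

32.338 g

M(Pb(NO3)2) = 207.20 + 2(14.01) + 6(16.00) = 331.22 g/mol.
M(NH4NO3) = 2(14.01) + 4(1.008) + 3(16.00) = 80.052 g/mol.
n(Pb(NO3)2) = 100.35 / 331.22 = 0.302971 mol.
Reaction (1): Pb(NO3)2→NO2 ratio 2:4 ⇒ n(NO2) = 0.605942 mol.
Reaction (2): NO2→HNO3 ratio 3:2 ⇒ n(HNO3) = 0.403961 mol.
Reaction (3): HNO3→NH4NO3 ratio 1:1 ⇒ n(NH4NO3) = 0.403961 mol.
Mass of NH4NO3 = 0.403961 × 80.052 = 32.3379 g.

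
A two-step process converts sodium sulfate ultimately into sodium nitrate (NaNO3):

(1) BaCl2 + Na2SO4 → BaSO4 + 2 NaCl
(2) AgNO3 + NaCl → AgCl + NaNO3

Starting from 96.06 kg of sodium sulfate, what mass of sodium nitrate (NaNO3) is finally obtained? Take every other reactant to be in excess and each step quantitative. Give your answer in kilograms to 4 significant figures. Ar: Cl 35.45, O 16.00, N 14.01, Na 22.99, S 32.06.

M(Na2SO4) = 2(22.99) + 32.06 + 4(16.00) = 142.04 g/mol.
M(NaNO3) = 22.99 + 14.01 + 3(16.00) = 85.00 g/mol.
96.06 kg = 96060 g.
n(Na2SO4) = 96060 / 142.04 = 676.29 mol.
Step 1 gives a 1:2 ratio of Na2SO4 to NaCl, so n(NaCl) = 1352.6 mol.
In step 2 the NaCl:NaNO3 ratio is 1:1, so n(NaNO3) = 1352.6 mol.
Mass of NaNO3 = 1352.6 × 85.00 = 114970 g = 115.0 kg.

115.0 kg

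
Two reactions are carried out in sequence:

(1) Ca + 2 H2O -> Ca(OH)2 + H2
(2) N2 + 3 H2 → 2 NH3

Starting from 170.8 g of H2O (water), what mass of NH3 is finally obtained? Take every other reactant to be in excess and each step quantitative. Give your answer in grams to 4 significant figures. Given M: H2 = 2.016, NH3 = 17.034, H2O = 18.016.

53.83 g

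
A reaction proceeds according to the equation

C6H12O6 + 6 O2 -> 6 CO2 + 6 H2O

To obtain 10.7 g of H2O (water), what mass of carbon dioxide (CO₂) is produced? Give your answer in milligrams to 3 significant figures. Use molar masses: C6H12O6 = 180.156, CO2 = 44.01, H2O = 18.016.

26100 mg

n(H2O) = 10.70 g / 18.016 g/mol = 0.5939 mol.
From the equation the H2O:CO2 mole ratio is 6:6, so n(CO2) = 0.5939 × 6/6 = 0.5939 mol.
Mass of CO2 = 0.5939 mol × 44.01 g/mol = 26.14 g.
Converting to mg: 26.14 g = 26100 mg.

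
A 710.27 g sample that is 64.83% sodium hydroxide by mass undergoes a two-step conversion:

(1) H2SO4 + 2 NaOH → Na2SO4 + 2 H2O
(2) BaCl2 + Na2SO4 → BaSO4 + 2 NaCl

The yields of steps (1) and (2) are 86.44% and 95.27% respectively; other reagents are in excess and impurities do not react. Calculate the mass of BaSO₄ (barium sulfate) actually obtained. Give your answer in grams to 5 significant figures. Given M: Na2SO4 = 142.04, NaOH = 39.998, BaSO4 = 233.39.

Pure NaOH = 710.27 × 0.6483 = 460.468 g.
n(NaOH) = 460.468 / 39.998 = 11.5123 mol.
Step 1 (NaOH:Na2SO4 = 2:1): theoretical n(Na2SO4) = 5.75614 mol; at 86.44% yield, n(Na2SO4) = 4.97561 mol.
Step 2 (Na2SO4:BaSO4 = 1:1): theoretical n(BaSO4) = 4.97561 mol, so theoretical mass = 4.97561 × 233.39 = 1161.26 g.
At 95.27% yield, actual mass of BaSO4 = 1161.26 × 0.9527 = 1106.33 g.

1106.3 g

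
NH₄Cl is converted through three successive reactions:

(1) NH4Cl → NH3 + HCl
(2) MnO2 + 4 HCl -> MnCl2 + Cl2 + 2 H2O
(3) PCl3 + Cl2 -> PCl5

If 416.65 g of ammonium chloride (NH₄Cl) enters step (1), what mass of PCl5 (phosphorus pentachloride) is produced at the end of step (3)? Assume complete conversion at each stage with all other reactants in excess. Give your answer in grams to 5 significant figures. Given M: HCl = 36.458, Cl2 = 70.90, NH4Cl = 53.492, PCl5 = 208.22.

n(NH4Cl) = 416.65 / 53.492 = 7.78902 mol.
Reaction (1): NH4Cl→HCl ratio 1:1 ⇒ n(HCl) = 7.78902 mol.
Reaction (2): HCl→Cl2 ratio 4:1 ⇒ n(Cl2) = 1.94725 mol.
Reaction (3): Cl2→PCl5 ratio 1:1 ⇒ n(PCl5) = 1.94725 mol.
Mass of PCl5 = 1.94725 × 208.22 = 405.457 g.

405.46 g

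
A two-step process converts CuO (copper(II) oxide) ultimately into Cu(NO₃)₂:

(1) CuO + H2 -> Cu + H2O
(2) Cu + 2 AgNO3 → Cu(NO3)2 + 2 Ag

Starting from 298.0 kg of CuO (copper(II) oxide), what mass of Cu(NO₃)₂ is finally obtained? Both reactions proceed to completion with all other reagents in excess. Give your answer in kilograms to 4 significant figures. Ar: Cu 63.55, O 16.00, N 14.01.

702.7 kg

M(CuO) = 63.55 + 16.00 = 79.55 g/mol.
M(Cu(NO3)2) = 63.55 + 2(14.01) + 6(16.00) = 187.57 g/mol.
298.0 kg = 298000 g.
n(CuO) = 298000 / 79.55 = 3746.1 mol.
Step 1 gives a 1:1 ratio of CuO to Cu, so n(Cu) = 3746.1 mol.
In step 2 the Cu:Cu(NO3)2 ratio is 1:1, so n(Cu(NO3)2) = 3746.1 mol.
Mass of Cu(NO3)2 = 3746.1 × 187.57 = 702650 g = 702.7 kg.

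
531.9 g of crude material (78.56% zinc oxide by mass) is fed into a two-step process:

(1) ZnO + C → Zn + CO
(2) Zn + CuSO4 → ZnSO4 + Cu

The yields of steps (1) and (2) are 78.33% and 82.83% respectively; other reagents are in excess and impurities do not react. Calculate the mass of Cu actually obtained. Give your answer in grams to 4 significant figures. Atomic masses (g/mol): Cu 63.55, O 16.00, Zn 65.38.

211.7 g

Pure ZnO = 531.9 × 0.7856 = 417.86 g.
M(ZnO) = 65.38 + 16.00 = 81.38 g/mol.
M(Cu) = 63.55 g/mol.
n(ZnO) = 417.86 / 81.38 = 5.1347 mol.
Step 1 (ZnO:Zn = 1:1): theoretical n(Zn) = 5.1347 mol; at 78.33% yield, n(Zn) = 4.0220 mol.
Step 2 (Zn:Cu = 1:1): theoretical n(Cu) = 4.0220 mol, so theoretical mass = 4.0220 × 63.55 = 255.60 g.
At 82.83% yield, actual mass of Cu = 255.60 × 0.8283 = 211.71 g.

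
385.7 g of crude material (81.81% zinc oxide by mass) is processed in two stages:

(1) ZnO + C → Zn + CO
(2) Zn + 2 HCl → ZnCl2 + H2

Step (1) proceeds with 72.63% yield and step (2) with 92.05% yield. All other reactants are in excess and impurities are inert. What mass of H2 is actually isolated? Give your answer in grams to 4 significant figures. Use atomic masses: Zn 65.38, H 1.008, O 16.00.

5.226 g

Pure ZnO = 385.7 × 0.8181 = 315.54 g.
M(ZnO) = 65.38 + 16.00 = 81.38 g/mol.
M(H2) = 2(1.008) = 2.016 g/mol.
n(ZnO) = 315.54 / 81.38 = 3.8774 mol.
Step 1 (ZnO:Zn = 1:1): theoretical n(Zn) = 3.8774 mol; at 72.63% yield, n(Zn) = 2.8161 mol.
Step 2 (Zn:H2 = 1:1): theoretical n(H2) = 2.8161 mol, so theoretical mass = 2.8161 × 2.016 = 5.6773 g.
At 92.05% yield, actual mass of H2 = 5.6773 × 0.9205 = 5.2260 g.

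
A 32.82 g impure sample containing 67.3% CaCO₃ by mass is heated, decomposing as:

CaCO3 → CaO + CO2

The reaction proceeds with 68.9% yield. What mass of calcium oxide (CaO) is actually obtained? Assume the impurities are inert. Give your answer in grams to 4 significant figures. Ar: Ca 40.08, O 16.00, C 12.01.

8.527 g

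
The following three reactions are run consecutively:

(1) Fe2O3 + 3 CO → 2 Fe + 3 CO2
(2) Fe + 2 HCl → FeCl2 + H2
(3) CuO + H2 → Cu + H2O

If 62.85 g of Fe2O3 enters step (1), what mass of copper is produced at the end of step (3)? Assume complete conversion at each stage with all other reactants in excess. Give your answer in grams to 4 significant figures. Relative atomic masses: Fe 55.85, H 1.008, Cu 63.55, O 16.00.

50.02 g

M(Fe2O3) = 2(55.85) + 3(16.00) = 159.70 g/mol.
M(Cu) = 63.55 g/mol.
n(Fe2O3) = 62.85 / 159.70 = 0.39355 mol.
Reaction (1): Fe2O3→Fe ratio 1:2 ⇒ n(Fe) = 0.78710 mol.
Reaction (2): Fe→H2 ratio 1:1 ⇒ n(H2) = 0.78710 mol.
Reaction (3): H2→Cu ratio 1:1 ⇒ n(Cu) = 0.78710 mol.
Mass of Cu = 0.78710 × 63.55 = 50.020 g.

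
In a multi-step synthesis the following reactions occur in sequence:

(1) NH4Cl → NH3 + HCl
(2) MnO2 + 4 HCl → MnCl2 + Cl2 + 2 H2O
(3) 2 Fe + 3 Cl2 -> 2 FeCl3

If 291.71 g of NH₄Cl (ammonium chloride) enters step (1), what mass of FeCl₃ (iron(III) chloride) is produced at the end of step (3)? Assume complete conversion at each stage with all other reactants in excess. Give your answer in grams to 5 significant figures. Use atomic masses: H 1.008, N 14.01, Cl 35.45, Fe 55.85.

M(NH4Cl) = 14.01 + 4(1.008) + 35.45 = 53.492 g/mol.
M(FeCl3) = 55.85 + 3(35.45) = 162.20 g/mol.
n(NH4Cl) = 291.71 / 53.492 = 5.45334 mol.
Reaction (1): NH4Cl→HCl ratio 1:1 ⇒ n(HCl) = 5.45334 mol.
Reaction (2): HCl→Cl2 ratio 4:1 ⇒ n(Cl2) = 1.36333 mol.
Reaction (3): Cl2→FeCl3 ratio 3:2 ⇒ n(FeCl3) = 0.908890 mol.
Mass of FeCl3 = 0.908890 × 162.20 = 147.422 g.

147.42 g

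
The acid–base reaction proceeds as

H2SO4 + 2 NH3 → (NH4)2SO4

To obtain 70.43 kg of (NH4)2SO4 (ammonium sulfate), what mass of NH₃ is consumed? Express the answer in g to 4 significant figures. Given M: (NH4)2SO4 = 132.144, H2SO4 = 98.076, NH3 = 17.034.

18160 g

Convert: 70.43 kg = 70430 g.
n((NH4)2SO4) = 70430 g / 132.144 g/mol = 532.98 mol.
From the equation the (NH4)2SO4:NH3 mole ratio is 1:2, so n(NH3) = 532.98 × 2/1 = 1066.0 mol.
Mass of NH3 = 1066.0 mol × 17.034 g/mol = 18158 g.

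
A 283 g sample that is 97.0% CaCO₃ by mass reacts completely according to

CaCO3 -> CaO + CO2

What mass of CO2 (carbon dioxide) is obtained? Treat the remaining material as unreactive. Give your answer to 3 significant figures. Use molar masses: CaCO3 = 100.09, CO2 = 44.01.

Mass of pure CaCO3 = 283 g × 0.970 = 274.5 g.
n(CaCO3) = 274.5 g / 100.09 g/mol = 2.743 mol.
From the equation the CaCO3:CO2 mole ratio is 1:1, so n(CO2) = 2.743 × 1/1 = 2.743 mol.
Mass of CO2 = 2.743 mol × 44.01 g/mol = 120.7 g.

121 g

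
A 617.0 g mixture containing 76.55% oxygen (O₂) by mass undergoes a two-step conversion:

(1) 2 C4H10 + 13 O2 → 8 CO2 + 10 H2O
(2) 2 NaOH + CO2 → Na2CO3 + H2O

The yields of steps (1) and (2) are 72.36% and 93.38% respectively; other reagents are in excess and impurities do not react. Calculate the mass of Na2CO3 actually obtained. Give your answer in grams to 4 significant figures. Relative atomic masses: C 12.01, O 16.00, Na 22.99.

650.5 g

Pure O2 = 617.0 × 0.7655 = 472.31 g.
M(O2) = 2(16.00) = 32.00 g/mol.
M(Na2CO3) = 2(22.99) + 12.01 + 3(16.00) = 105.99 g/mol.
n(O2) = 472.31 / 32.00 = 14.760 mol.
Step 1 (O2:CO2 = 13:8): theoretical n(CO2) = 9.0830 mol; at 72.36% yield, n(CO2) = 6.5724 mol.
Step 2 (CO2:Na2CO3 = 1:1): theoretical n(Na2CO3) = 6.5724 mol, so theoretical mass = 6.5724 × 105.99 = 696.61 g.
At 93.38% yield, actual mass of Na2CO3 = 696.61 × 0.9338 = 650.50 g.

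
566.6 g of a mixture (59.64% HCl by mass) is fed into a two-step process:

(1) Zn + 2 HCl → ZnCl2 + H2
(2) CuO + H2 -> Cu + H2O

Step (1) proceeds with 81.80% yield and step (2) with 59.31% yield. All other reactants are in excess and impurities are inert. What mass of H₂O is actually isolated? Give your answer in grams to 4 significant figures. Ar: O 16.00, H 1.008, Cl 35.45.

40.51 g

Pure HCl = 566.6 × 0.5964 = 337.92 g.
M(HCl) = 1.008 + 35.45 = 36.458 g/mol.
M(H2O) = 2(1.008) + 16.00 = 18.016 g/mol.
n(HCl) = 337.92 / 36.458 = 9.2688 mol.
Step 1 (HCl:H2 = 2:1): theoretical n(H2) = 4.6344 mol; at 81.80% yield, n(H2) = 3.7909 mol.
Step 2 (H2:H2O = 1:1): theoretical n(H2O) = 3.7909 mol, so theoretical mass = 3.7909 × 18.016 = 68.297 g.
At 59.31% yield, actual mass of H2O = 68.297 × 0.5931 = 40.507 g.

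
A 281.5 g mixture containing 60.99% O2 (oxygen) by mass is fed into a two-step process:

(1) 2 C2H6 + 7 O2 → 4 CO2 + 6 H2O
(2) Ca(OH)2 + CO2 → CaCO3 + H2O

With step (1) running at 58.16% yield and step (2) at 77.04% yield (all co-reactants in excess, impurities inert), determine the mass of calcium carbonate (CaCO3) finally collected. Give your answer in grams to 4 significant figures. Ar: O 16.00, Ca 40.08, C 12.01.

Pure O2 = 281.5 × 0.6099 = 171.69 g.
M(O2) = 2(16.00) = 32.00 g/mol.
M(CaCO3) = 40.08 + 12.01 + 3(16.00) = 100.09 g/mol.
n(O2) = 171.69 / 32.00 = 5.3652 mol.
Step 1 (O2:CO2 = 7:4): theoretical n(CO2) = 3.0658 mol; at 58.16% yield, n(CO2) = 1.7831 mol.
Step 2 (CO2:CaCO3 = 1:1): theoretical n(CaCO3) = 1.7831 mol, so theoretical mass = 1.7831 × 100.09 = 178.47 g.
At 77.04% yield, actual mass of CaCO3 = 178.47 × 0.7704 = 137.49 g.

137.5 g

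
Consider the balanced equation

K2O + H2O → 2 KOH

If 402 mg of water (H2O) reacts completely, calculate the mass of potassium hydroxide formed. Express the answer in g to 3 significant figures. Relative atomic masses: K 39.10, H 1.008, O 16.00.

2.50 g

M(H2O) = 2(1.008) + 16.00 = 18.016 g/mol.
M(KOH) = 39.10 + 16.00 + 1.008 = 56.108 g/mol.
Convert: 402 mg = 0.4020 g.
n(H2O) = 0.4020 g / 18.016 g/mol = 0.02231 mol.
From the equation the H2O:KOH mole ratio is 1:2, so n(KOH) = 0.02231 × 2/1 = 0.04463 mol.
Mass of KOH = 0.04463 mol × 56.108 g/mol = 2.504 g.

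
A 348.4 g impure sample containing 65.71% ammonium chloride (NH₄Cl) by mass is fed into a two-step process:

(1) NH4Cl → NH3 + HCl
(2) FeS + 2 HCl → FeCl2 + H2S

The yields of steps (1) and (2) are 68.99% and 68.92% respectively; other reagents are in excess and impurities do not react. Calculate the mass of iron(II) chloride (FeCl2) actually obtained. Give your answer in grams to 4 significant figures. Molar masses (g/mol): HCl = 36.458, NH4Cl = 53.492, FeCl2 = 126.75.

129.0 g

Pure NH4Cl = 348.4 × 0.6571 = 228.93 g.
n(NH4Cl) = 228.93 / 53.492 = 4.2798 mol.
Step 1 (NH4Cl:HCl = 1:1): theoretical n(HCl) = 4.2798 mol; at 68.99% yield, n(HCl) = 2.9526 mol.
Step 2 (HCl:FeCl2 = 2:1): theoretical n(FeCl2) = 1.4763 mol, so theoretical mass = 1.4763 × 126.75 = 187.12 g.
At 68.92% yield, actual mass of FeCl2 = 187.12 × 0.6892 = 128.96 g.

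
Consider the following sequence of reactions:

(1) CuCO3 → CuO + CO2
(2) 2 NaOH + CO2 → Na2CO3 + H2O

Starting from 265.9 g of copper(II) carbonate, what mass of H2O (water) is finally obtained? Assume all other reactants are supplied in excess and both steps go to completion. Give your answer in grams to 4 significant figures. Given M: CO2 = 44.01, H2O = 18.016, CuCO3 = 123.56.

38.77 g

n(CuCO3) = 265.90 / 123.56 = 2.1520 mol.
Step 1 gives a 1:1 ratio of CuCO3 to CO2, so n(CO2) = 2.1520 mol.
In step 2 the CO2:H2O ratio is 1:1, so n(H2O) = 2.1520 mol.
Mass of H2O = 2.1520 × 18.016 = 38.770 g.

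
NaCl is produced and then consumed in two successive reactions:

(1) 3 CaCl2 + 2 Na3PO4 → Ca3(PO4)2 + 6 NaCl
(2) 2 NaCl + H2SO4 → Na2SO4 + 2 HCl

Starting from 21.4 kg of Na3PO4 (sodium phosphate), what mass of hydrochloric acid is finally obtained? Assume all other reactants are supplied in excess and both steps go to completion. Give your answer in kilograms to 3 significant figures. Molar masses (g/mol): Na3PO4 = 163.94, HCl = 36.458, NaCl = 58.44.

14.3 kg

21.4 kg = 21400 g.
n(Na3PO4) = 21400 / 163.94 = 130.5 mol.
Step 1 gives a 2:6 ratio of Na3PO4 to NaCl, so n(NaCl) = 391.6 mol.
In step 2 the NaCl:HCl ratio is 2:2, so n(HCl) = 391.6 mol.
Mass of HCl = 391.6 × 36.458 = 14280 g = 14.3 kg.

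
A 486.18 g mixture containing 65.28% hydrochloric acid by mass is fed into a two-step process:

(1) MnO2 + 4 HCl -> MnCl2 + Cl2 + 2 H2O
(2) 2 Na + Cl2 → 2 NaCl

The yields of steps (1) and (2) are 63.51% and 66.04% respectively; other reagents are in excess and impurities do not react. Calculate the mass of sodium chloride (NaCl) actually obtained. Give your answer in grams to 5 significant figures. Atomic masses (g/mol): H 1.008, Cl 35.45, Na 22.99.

106.69 g

Pure HCl = 486.18 × 0.6528 = 317.378 g.
M(HCl) = 1.008 + 35.45 = 36.458 g/mol.
M(NaCl) = 22.99 + 35.45 = 58.44 g/mol.
n(HCl) = 317.378 / 36.458 = 8.70531 mol.
Step 1 (HCl:Cl2 = 4:1): theoretical n(Cl2) = 2.17633 mol; at 63.51% yield, n(Cl2) = 1.38219 mol.
Step 2 (Cl2:NaCl = 1:2): theoretical n(NaCl) = 2.76437 mol, so theoretical mass = 2.76437 × 58.44 = 161.550 g.
At 66.04% yield, actual mass of NaCl = 161.550 × 0.6604 = 106.688 g.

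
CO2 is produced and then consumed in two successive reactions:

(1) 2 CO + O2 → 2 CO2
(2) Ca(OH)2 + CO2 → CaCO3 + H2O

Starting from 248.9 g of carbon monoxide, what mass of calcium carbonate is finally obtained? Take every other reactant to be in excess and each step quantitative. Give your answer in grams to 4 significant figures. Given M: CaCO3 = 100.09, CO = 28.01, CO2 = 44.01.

889.4 g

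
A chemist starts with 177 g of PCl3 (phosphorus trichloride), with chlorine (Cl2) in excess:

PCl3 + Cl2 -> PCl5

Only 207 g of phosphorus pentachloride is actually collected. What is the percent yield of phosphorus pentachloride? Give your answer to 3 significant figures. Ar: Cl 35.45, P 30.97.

M(PCl3) = 30.97 + 3(35.45) = 137.32 g/mol.
M(PCl5) = 30.97 + 5(35.45) = 208.22 g/mol.
n(PCl3) = 177.0 g / 137.32 g/mol = 1.289 mol.
From the equation the PCl3:PCl5 mole ratio is 1:1, so n(PCl5) = 1.289 × 1/1 = 1.289 mol.
Mass of PCl5 = 1.289 mol × 208.22 g/mol = 268.4 g.
This is the theoretical yield. Percent yield = 207 g / 268.4 g × 100% = 77.13%.

77.1 %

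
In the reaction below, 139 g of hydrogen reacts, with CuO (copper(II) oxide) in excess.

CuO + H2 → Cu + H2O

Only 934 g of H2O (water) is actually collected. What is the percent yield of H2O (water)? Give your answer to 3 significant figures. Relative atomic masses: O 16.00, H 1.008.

75.2 %

M(H2) = 2(1.008) = 2.016 g/mol.
M(H2O) = 2(1.008) + 16.00 = 18.016 g/mol.
n(H2) = 139.0 g / 2.016 g/mol = 68.95 mol.
From the equation the H2:H2O mole ratio is 1:1, so n(H2O) = 68.95 × 1/1 = 68.95 mol.
Mass of H2O = 68.95 mol × 18.016 g/mol = 1242 g.
This is the theoretical yield. Percent yield = 934 g / 1242 g × 100% = 75.19%.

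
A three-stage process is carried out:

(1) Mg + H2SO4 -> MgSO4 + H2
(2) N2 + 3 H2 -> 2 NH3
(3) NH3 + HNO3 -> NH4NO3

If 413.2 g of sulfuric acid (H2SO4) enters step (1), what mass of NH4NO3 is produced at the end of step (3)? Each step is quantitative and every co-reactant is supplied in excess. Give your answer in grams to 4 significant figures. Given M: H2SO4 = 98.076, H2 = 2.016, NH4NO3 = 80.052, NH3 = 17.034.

224.8 g

n(H2SO4) = 413.2 / 98.076 = 4.2131 mol.
Reaction (1): H2SO4→H2 ratio 1:1 ⇒ n(H2) = 4.2131 mol.
Reaction (2): H2→NH3 ratio 3:2 ⇒ n(NH3) = 2.8087 mol.
Reaction (3): NH3→NH4NO3 ratio 1:1 ⇒ n(NH4NO3) = 2.8087 mol.
Mass of NH4NO3 = 2.8087 × 80.052 = 224.84 g.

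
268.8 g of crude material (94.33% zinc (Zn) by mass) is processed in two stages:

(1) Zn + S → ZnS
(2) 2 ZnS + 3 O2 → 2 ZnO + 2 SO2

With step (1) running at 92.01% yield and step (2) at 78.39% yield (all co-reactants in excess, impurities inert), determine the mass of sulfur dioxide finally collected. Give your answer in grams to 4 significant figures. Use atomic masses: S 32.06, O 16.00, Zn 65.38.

179.2 g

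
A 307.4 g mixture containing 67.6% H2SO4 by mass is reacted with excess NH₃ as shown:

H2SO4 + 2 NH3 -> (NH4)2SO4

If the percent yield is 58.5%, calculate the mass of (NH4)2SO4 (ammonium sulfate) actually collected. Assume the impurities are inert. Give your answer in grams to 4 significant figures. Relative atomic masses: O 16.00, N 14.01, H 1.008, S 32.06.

163.8 g

Pure H2SO4 available = 307.4 g × 0.676 = 207.80 g.
M(H2SO4) = 2(1.008) + 32.06 + 4(16.00) = 98.076 g/mol.
M((NH4)2SO4) = 2(14.01) + 8(1.008) + 32.06 + 4(16.00) = 132.144 g/mol.
n(H2SO4) = 207.80 g / 98.076 g/mol = 2.1188 mol.
From the equation the H2SO4:(NH4)2SO4 mole ratio is 1:1, so n((NH4)2SO4) = 2.1188 × 1/1 = 2.1188 mol.
Mass of (NH4)2SO4 = 2.1188 mol × 132.144 g/mol = 279.99 g.
Actual mass collected = 279.99 g × 0.585 = 163.79 g.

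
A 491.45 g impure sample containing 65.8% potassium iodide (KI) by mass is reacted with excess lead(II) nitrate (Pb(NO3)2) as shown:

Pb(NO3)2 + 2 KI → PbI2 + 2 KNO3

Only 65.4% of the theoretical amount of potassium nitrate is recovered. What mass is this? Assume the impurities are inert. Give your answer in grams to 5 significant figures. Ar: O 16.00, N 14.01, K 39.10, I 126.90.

128.82 g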